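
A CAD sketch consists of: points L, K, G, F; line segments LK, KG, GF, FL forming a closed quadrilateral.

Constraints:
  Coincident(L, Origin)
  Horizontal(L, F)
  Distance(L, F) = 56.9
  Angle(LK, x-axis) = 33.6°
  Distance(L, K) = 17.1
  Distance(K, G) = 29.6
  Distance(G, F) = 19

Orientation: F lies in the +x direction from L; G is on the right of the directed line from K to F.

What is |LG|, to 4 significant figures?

39.65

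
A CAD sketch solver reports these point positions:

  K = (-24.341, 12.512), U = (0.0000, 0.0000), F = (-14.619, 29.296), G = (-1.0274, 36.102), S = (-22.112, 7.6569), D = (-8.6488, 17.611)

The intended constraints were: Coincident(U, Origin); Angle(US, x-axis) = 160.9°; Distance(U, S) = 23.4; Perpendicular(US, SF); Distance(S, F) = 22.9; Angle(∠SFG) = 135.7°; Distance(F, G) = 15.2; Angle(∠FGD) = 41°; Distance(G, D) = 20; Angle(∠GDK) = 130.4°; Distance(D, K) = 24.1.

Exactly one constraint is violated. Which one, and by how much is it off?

Distance(D, K) = 24.1 — off by 7.60.

U = (0.00, 0.00) ✓; US at 160.9° ✓; |US| = 23.40 ✓; ∠(US, SF) = 90.00° ✓; |SF| = 22.90 ✓; ∠SFG = 135.7° ✓; |FG| = 15.20 ✓; ∠FGD = 41.00° ✓; |GD| = 20.00 ✓; ∠GDK = 130.4° ✓; |DK| = 16.50 ✗.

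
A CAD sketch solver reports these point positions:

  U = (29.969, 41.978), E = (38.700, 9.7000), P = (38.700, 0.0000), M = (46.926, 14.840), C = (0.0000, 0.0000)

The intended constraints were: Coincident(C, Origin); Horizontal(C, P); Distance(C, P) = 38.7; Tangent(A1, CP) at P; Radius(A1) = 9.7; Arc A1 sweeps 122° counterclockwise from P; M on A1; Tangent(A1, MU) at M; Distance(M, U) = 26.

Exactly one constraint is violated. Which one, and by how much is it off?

Distance(M, U) = 26 — off by 6.00.

C = (0.00, 0.00) ✓; C.y = 0.00, P.y = 0.00 ✓; |CP| = 38.70 ✓; ∠(EP, PC) = 90.00° ✓; |EP| = 9.700 ✓; bearing(E→M) − bearing(E→P) = 122.0° ✓; |EM| = 9.700 ✓; ∠(EM, MU) = 90.00° ✓; |MU| = 32.00 ✗.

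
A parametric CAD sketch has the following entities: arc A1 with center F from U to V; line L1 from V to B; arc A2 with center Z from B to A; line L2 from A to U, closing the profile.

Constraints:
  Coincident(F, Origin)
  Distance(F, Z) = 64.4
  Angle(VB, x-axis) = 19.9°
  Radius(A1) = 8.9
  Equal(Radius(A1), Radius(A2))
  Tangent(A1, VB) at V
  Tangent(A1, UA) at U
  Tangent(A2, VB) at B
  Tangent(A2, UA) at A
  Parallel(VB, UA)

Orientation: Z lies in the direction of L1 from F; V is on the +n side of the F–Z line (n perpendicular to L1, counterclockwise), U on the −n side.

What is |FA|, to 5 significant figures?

65.012

The slot axis is L1's direction at 19.9°, so u = (cos 19.9°, sin 19.9°) = (0.94029, 0.34038) and n = (−sin 19.9°, cos 19.9°) = (-0.34038, 0.94029). F is at the origin and Z lies 64.4 along u from F, so Z = 64.4·u = (60.555, 21.920). Tangency of A1 to both parallel lines with radius 8.9 puts V and U at F ± 8.9·n: V = (-3.0294, 8.3686), U = (3.0294, -8.3686). Equal radii place B and A the same way about Z: B = Z + 8.9·n = (57.525, 30.289), A = Z − 8.9·n = (63.584, 13.552). Then |FA| = |A − F| = 65.012.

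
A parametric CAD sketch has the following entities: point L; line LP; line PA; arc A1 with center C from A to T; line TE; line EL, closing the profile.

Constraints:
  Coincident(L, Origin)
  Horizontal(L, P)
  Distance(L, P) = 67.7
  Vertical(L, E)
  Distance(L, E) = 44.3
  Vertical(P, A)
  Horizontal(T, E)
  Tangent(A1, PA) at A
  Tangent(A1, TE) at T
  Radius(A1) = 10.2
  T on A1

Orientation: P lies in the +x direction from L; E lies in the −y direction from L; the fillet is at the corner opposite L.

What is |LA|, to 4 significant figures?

75.80

L is at the origin; LP is horizontal with |LP| = 67.7 and P on the +x side, so P = (67.70, 0.000). L and E share the same x with |LE| = 44.3 and E on the −y side, so E = (0.000, -44.30). The virtual corner opposite L is at (67.70, -44.30). The tangent condition forces CA to be normal to PA and tangency of A1 to TE means the radius CT is perpendicular to TE, with radius 10.2, so the center C sits 10.2 in from both sides at C = (57.50, -34.10). That places the tangent points at A = (67.70, -34.10) on PA and T = (57.50, -44.30) on TE. Then |LA| = |A − L| = 75.80.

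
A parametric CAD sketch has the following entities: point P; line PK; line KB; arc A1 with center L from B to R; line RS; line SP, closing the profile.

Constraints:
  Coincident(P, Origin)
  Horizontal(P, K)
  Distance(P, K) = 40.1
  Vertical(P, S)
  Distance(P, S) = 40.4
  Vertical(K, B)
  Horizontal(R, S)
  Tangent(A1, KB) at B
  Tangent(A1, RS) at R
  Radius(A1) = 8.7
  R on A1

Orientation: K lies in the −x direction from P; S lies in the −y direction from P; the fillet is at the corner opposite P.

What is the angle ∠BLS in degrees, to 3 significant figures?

165°

P is at the origin; PK is horizontal with |PK| = 40.1 and K on the −x side, so K = (-40.1, 0.00). P and S share the same x with |PS| = 40.4 and S on the −y side, so S = (0.00, -40.4). The virtual corner opposite P is at (-40.1, -40.4). Since A1 is tangent to KB there, LB ⟂ KB and tangency of A1 to RS means the radius LR is perpendicular to RS, with radius 8.7, so the center L sits 8.7 in from both sides at L = (-31.4, -31.7). That places the tangent points at B = (-40.1, -31.7) on KB and R = (-31.4, -40.4) on RS. Then cos ∠BLS = LB·LS / (|LB||LS|), giving 165°.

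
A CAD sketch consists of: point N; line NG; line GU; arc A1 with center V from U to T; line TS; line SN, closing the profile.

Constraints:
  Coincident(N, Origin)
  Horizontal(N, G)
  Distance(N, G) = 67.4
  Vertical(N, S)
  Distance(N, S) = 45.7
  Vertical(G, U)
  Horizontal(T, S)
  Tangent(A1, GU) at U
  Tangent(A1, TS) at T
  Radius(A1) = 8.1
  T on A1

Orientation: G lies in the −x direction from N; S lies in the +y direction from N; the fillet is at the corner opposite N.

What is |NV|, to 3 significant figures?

70.2

NS is vertical with |NS| = 45.7 and S on the +y side, so S = (0.00, 45.7). The virtual corner opposite N is at (-67.4, 45.7). The tangent condition forces VU to be normal to GU and the tangent condition forces VT to be normal to TS, with radius 8.1, so the center V sits 8.1 in from both sides at V = (-59.3, 37.6). Then |NV| = |V − N| = 70.2.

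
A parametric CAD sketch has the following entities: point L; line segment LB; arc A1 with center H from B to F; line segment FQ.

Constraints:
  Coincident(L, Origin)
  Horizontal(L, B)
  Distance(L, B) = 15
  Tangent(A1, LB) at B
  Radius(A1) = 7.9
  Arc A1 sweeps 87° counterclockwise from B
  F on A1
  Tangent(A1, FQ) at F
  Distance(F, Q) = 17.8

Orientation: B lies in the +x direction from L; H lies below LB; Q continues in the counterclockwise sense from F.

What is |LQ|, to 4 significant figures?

26.01

L is at the origin; LB is horizontal with |LB| = 15.0 and B on the +x side, so B = (15.00, 0.000). The tangent condition forces HB to be normal to LB, so H = B + (0, -7.9) = (15.00, -7.900). On A1, B sits at bearing 90° from H; an 87° counterclockwise sweep puts F at bearing 177°, so F = H + 7.9·(cos 177°, sin 177°) = (7.111, -7.487). A1 meets FQ tangentially, so HF is at right angles to FQ, so FQ runs along (−sin 177°, cos 177°); with |FQ| = 17.8, Q = (6.179, -25.26). Then |LQ| = |Q − L| = 26.01.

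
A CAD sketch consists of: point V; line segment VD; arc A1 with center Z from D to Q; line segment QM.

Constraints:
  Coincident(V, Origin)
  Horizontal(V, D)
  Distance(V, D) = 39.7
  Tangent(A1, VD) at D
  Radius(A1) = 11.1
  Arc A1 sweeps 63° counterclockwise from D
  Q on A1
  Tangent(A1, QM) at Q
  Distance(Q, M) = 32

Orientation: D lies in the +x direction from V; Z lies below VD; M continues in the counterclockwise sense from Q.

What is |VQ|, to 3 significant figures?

30.4

Tangency of A1 to VD means the radius ZD is perpendicular to VD, so Z = D + (0, -11.1) = (39.7, -11.1). On A1, D sits at bearing 90° from Z; a 63° counterclockwise sweep puts Q at bearing 153°, so Q = Z + 11.1·(cos 153°, sin 153°) = (29.8, -6.06). Then |VQ| = |Q − V| = 30.4.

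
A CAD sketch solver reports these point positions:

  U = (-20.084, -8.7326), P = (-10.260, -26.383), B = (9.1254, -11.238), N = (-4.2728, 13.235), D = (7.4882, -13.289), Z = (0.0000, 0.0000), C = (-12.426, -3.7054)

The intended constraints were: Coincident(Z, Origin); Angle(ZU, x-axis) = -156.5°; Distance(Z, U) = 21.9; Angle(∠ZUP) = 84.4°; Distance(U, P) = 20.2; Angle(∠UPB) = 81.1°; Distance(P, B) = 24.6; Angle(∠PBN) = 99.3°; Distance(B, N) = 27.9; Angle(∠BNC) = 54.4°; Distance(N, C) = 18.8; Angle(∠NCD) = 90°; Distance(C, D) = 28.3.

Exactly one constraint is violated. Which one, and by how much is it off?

Distance(C, D) = 28.3 — off by 6.20.

Z = (0.00, 0.00) ✓; ZU at -156.5° ✓; |ZU| = 21.90 ✓; ∠ZUP = 84.40° ✓; |UP| = 20.20 ✓; ∠UPB = 81.10° ✓; |PB| = 24.60 ✓; ∠PBN = 99.30° ✓; |BN| = 27.90 ✓; ∠BNC = 54.40° ✓; |NC| = 18.80 ✓; ∠NCD = 90.00° ✓; |CD| = 22.10 ✗.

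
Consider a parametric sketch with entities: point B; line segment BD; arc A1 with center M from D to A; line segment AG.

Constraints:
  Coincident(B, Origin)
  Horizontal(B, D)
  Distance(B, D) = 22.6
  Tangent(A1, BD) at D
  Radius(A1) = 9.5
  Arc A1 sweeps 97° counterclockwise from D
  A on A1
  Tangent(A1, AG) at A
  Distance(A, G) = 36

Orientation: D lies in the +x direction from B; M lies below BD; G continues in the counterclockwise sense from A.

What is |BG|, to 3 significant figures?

49.6

On A1, D sits at bearing 90° from M; a 97° counterclockwise sweep puts A at bearing 187°, so A = M + 9.5·(cos 187°, sin 187°) = (13.2, -10.7). Tangency of A1 to AG means the radius MA is perpendicular to AG, so AG runs along (−sin 187°, cos 187°); with |AG| = 36.0, G = (17.6, -46.4). Then |BG| = |G − B| = 49.6.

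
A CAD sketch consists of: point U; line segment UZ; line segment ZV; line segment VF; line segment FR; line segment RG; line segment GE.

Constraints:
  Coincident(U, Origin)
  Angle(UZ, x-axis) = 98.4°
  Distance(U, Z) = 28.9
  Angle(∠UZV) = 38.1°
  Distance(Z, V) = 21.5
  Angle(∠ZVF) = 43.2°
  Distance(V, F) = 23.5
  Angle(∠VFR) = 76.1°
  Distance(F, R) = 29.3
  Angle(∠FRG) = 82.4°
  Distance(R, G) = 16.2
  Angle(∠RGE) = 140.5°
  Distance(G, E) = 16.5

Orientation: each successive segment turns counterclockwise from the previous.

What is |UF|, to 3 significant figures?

18.5

U is at the origin; UZ runs at 98.4° with length 28.9, so Z = (-4.22, 28.6). ∠UZV = 38.1° gives ZV at -120° from the x-axis; with |ZV| = 21.5, V = (-14.9, 9.91). ∠ZVF = 43.2° gives VF at 17.1° from the x-axis; with |VF| = 23.5, F = (7.59, 16.8). Then |UF| = |F − U| = 18.5.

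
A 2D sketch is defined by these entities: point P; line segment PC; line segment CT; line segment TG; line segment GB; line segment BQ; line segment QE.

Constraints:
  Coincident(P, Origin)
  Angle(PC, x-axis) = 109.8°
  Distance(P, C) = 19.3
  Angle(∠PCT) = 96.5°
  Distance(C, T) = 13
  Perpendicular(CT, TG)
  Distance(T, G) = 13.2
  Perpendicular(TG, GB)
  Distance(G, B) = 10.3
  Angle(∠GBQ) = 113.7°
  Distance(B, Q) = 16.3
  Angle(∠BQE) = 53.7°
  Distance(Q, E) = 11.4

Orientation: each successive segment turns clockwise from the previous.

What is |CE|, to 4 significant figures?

7.313

P is at the origin; PC runs at 109.8° with length 19.3, so C = (-6.538, 18.16). ∠PCT = 96.5° gives CT at 26.30° from the x-axis; with |CT| = 13.0, T = (5.117, 23.92). The perpendicularity gives TG at right angles to CT, so TG runs at -63.70°; with |TG| = 13.2, G = (10.97, 12.09). The perpendicularity gives GB at right angles to TG, so GB runs at -153.7°; with |GB| = 10.3, B = (1.731, 7.522). ∠GBQ = 113.7° gives BQ at 140.0° from the x-axis; with |BQ| = 16.3, Q = (-10.76, 18.00). ∠BQE = 53.7° gives QE at 13.70° from the x-axis; with |QE| = 11.4, E = (0.3205, 20.70). Then |CE| = |E − C| = 7.313.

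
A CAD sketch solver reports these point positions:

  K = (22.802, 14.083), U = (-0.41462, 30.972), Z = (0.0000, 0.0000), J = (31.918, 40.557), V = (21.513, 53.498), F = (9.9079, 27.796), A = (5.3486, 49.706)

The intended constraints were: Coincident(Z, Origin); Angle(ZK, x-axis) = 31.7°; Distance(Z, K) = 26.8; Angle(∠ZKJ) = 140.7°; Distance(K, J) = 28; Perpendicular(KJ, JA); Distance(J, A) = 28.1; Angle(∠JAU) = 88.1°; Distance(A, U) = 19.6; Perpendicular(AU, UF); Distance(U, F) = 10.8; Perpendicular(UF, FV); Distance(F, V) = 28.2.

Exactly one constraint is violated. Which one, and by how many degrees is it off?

Perpendicular(UF, FV) — off by 7.20°.

Z = (0.00, 0.00) ✓; ZK at 31.70° ✓; |ZK| = 26.80 ✓; ∠ZKJ = 140.7° ✓; |KJ| = 28.00 ✓; ∠(KJ, JA) = 90.00° ✓; |JA| = 28.10 ✓; ∠JAU = 88.10° ✓; |AU| = 19.60 ✓; ∠(AU, UF) = 90.00° ✓; |UF| = 10.80 ✓; ∠(UF, FV) = 82.80° ✗; |FV| = 28.20 ✓.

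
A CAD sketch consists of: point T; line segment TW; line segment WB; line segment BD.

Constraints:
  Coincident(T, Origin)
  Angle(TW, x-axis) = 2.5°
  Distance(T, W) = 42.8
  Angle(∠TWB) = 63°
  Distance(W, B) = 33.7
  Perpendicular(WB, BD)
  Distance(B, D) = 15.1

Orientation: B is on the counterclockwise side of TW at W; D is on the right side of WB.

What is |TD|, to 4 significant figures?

55.11

∠TWB = 63.0°, so WB runs at 2.5° + (180° − 63.0°) = 119.5° from the x-axis; with |WB| = 33.7, B = W + 33.7·(cos 119.5°, sin 119.5°) = (26.16, 31.20). The perpendicularity gives BD at right angles to WB; with |BD| = 15.1 on the right of WB, D = B + 15.1·(0.8704, 0.4924) = (39.31, 38.63). Then |TD| = |D − T| = 55.11.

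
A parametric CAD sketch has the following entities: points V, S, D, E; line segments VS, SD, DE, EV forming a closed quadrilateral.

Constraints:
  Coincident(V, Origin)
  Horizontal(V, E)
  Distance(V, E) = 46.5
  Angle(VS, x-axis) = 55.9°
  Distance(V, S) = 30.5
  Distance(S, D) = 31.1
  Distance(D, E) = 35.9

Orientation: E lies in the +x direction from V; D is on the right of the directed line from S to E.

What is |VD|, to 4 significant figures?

12.17

Checks: |VE| = 46.50 ✓; |VS| = 30.50 ✓; |SD| = 31.10 ✓; |DE| = 35.90 ✓.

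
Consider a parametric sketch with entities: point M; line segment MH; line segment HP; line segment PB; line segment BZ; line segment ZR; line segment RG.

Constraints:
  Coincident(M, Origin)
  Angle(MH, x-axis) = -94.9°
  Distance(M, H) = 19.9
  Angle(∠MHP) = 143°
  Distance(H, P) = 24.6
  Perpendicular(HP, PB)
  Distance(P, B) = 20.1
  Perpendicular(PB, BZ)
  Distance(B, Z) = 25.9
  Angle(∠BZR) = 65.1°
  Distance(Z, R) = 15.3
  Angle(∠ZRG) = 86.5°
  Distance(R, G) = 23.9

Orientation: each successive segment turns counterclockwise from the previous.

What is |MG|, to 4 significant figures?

42.43

∠BZR = 65.1° gives ZR at -123.0° from the x-axis; with |ZR| = 15.3, R = (6.304, -20.88). ∠ZRG = 86.5° gives RG at -29.50° from the x-axis; with |RG| = 23.9, G = (27.11, -32.65). Then |MG| = |G − M| = 42.43.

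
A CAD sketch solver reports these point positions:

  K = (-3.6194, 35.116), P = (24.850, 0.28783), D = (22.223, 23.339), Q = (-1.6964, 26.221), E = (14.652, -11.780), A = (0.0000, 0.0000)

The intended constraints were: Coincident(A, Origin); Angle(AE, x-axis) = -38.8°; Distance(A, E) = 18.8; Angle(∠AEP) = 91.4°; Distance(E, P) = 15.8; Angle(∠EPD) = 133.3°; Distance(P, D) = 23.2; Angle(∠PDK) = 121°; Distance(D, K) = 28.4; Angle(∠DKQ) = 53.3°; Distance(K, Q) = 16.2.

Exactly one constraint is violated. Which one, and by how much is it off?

Distance(K, Q) = 16.2 — off by 7.10.

A = (0.00, 0.00) ✓; AE at -38.80° ✓; |AE| = 18.80 ✓; ∠AEP = 91.40° ✓; |EP| = 15.80 ✓; ∠EPD = 133.3° ✓; |PD| = 23.20 ✓; ∠PDK = 121.0° ✓; |DK| = 28.40 ✓; ∠DKQ = 53.30° ✓; |KQ| = 9.100 ✗.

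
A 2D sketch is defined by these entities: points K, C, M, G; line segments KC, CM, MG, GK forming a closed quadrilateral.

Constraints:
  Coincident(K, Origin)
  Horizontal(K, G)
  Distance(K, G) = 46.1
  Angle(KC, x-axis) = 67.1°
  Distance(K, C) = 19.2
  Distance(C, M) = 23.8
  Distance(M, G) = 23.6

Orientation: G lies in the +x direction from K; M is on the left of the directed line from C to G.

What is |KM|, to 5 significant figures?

36.250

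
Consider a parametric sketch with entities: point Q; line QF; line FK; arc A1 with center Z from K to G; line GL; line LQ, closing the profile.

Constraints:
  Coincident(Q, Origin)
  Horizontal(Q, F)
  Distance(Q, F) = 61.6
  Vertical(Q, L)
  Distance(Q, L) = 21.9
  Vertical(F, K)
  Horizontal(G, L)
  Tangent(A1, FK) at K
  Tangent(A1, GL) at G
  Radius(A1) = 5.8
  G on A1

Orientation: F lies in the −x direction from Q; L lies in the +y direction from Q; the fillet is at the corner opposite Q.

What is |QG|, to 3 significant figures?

59.9

Q is at the origin; QF is horizontal with |QF| = 61.6 and F on the −x side, so F = (-61.6, 0.00). QL is vertical with |QL| = 21.9 and L on the +y side, so L = (0.00, 21.9). The virtual corner opposite Q is at (-61.6, 21.9). The tangent condition forces ZK to be normal to FK and since A1 is tangent to GL there, ZG ⟂ GL, with radius 5.8, so the center Z sits 5.8 in from both sides at Z = (-55.8, 16.1). That places the tangent points at K = (-61.6, 16.1) on FK and G = (-55.8, 21.9) on GL. Then |QG| = |G − Q| = 59.9.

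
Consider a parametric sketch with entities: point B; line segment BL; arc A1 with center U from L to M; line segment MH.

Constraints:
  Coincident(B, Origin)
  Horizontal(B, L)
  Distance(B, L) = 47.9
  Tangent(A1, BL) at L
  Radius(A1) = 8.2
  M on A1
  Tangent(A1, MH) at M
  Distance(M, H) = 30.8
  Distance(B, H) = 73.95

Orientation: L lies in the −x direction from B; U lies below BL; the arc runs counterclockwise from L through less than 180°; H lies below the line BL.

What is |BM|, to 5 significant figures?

55.996

Checks: B.y = 0.00, L.y = 0.00 ✓; |UM| = 8.200 ✓; ∠(UM, MH) = 90.00° ✓; |MH| = 30.80 ✓; |BH| = 73.95 ✓.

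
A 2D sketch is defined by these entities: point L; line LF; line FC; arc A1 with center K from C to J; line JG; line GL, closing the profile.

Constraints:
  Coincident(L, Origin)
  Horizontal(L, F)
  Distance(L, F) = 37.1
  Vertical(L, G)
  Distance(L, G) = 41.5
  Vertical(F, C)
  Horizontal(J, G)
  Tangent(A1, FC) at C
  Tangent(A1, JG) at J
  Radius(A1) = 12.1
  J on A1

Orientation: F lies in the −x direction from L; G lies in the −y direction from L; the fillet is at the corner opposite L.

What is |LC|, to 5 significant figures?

47.337

L is at the origin; LF is horizontal with |LF| = 37.1 and F on the −x side, so F = (-37.100, 0.0000). LG is vertical with |LG| = 41.5 and G on the −y side, so G = (0.0000, -41.500). The virtual corner opposite L is at (-37.100, -41.500). A1 meets FC tangentially, so KC is at right angles to FC and the tangent condition forces KJ to be normal to JG, with radius 12.1, so the center K sits 12.1 in from both sides at K = (-25.000, -29.400). That places the tangent points at C = (-37.100, -29.400) on FC and J = (-25.000, -41.500) on JG. Then |LC| = |C − L| = 47.337.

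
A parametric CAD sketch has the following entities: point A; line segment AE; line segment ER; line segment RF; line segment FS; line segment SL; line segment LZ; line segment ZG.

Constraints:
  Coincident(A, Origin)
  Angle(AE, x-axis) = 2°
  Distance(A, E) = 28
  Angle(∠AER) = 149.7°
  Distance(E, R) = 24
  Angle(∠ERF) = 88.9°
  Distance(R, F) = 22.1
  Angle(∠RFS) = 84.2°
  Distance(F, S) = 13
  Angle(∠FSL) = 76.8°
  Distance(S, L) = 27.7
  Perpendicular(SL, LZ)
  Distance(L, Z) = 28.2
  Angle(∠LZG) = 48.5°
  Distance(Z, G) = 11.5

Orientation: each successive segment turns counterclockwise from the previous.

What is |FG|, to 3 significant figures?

18.0

SL is perpendicular to LZ, so LZ runs at 52.4°; with |LZ| = 28.2, Z = (65.2, 29.5). ∠LZG = 48.5° gives ZG at -176° from the x-axis; with |ZG| = 11.5, G = (53.7, 28.7). Then |FG| = |G − F| = 18.0.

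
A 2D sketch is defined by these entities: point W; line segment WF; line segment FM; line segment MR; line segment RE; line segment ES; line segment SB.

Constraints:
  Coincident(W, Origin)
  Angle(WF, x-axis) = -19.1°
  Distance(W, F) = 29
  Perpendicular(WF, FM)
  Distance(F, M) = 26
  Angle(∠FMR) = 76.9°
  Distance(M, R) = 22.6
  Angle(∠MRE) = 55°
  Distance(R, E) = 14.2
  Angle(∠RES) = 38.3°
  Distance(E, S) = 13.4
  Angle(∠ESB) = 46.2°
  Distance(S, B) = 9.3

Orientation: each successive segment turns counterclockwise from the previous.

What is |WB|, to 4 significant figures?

19.70

W is at the origin; WF runs at -19.1° with length 29.0, so F = (27.40, -9.489). The perpendicularity gives FM at right angles to WF, so FM runs at 70.90°; with |FM| = 26.0, M = (35.91, 15.08). ∠FMR = 76.9° gives MR at 174.0° from the x-axis; with |MR| = 22.6, R = (13.43, 17.44). ∠MRE = 55.0° gives RE at -61.00° from the x-axis; with |RE| = 14.2, E = (20.32, 5.022). ∠RES = 38.3° gives ES at 80.70° from the x-axis; with |ES| = 13.4, S = (22.48, 18.25). ∠ESB = 46.2° gives SB at -145.5° from the x-axis; with |SB| = 9.3, B = (14.82, 12.98). Then |WB| = |B − W| = 19.70.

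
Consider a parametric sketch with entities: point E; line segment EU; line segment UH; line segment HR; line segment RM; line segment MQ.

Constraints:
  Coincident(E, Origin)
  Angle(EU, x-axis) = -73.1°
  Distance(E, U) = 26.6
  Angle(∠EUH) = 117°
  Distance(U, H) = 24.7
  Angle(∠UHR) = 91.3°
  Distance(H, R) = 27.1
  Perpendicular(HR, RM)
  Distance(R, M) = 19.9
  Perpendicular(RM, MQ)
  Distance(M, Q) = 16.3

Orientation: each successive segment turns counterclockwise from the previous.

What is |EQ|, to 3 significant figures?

21.2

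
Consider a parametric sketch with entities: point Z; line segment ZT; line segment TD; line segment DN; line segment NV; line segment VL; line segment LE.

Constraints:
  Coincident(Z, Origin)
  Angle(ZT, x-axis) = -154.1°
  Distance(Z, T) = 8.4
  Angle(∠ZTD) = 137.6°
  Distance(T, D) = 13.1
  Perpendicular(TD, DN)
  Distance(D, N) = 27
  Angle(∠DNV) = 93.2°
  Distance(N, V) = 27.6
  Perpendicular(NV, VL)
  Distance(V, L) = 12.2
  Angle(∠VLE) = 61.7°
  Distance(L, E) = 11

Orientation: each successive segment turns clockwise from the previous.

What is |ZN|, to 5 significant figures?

28.772

Z is at the origin; ZT runs at -154.1° with length 8.4, so T = (-7.5563, -3.6691). ∠ZTD = 137.6° gives TD at 163.50° from the x-axis; with |TD| = 13.1, D = (-20.117, 0.051466). The perpendicularity gives DN at right angles to TD, so DN runs at 73.500°; with |DN| = 27.0, N = (-12.448, 25.940). Then |ZN| = |N − Z| = 28.772.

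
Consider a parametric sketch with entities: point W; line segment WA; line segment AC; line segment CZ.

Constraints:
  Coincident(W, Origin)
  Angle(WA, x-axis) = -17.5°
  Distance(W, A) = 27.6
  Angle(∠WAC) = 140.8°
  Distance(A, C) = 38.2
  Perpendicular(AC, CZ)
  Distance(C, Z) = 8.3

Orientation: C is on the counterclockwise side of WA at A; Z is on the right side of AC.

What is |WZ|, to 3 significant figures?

64.9

W is at the origin; WA runs at -17.5° with length 27.6, so A = 27.6·(cos -17.5°, sin -17.5°) = (26.3, -8.30). ∠WAC = 140.8°, so AC runs at -17.5° + (180° − 140.8°) = 21.7° from the x-axis; with |AC| = 38.2, C = A + 38.2·(cos 21.7°, sin 21.7°) = (61.8, 5.82). AC is perpendicular to CZ; with |CZ| = 8.3 on the right of AC, Z = C + 8.3·(0.370, -0.929) = (64.9, -1.89). Then |WZ| = |Z − W| = 64.9.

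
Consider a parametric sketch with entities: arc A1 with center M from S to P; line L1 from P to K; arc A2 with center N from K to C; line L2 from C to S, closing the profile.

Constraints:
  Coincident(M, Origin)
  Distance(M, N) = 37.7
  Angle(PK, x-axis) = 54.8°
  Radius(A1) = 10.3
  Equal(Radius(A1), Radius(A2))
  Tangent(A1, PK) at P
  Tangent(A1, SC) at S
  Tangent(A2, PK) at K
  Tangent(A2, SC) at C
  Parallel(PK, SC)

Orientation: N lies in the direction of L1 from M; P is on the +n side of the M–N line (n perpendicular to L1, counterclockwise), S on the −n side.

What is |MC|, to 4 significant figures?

39.08

Tangency of A1 to both parallel lines with radius 10.3 puts P and S at M ± 10.3·n: P = (-8.417, 5.937), S = (8.417, -5.937). Equal radii place K and C the same way about N: K = N + 10.3·n = (13.31, 36.74), C = N − 10.3·n = (30.15, 24.87). Then |MC| = |C − M| = 39.08.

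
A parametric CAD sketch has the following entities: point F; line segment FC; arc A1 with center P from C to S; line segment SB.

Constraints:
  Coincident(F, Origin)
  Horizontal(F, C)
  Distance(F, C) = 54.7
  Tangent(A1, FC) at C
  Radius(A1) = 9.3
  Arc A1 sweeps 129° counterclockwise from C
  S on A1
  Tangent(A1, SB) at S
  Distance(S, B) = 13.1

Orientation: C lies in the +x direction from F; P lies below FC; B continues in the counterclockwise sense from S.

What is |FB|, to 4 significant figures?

61.21

F is at the origin; F and C share the same y with |FC| = 54.7 and C on the +x side, so C = (54.70, 0.000). Since A1 is tangent to FC there, PC ⟂ FC, so P = C + (0, -9.3) = (54.70, -9.300). On A1, C sits at bearing 90° from P; a 129° counterclockwise sweep puts S at bearing 219°, so S = P + 9.3·(cos 219°, sin 219°) = (47.47, -15.15). Tangency of A1 to SB means the radius PS is perpendicular to SB, so SB runs along (−sin 219°, cos 219°); with |SB| = 13.1, B = (55.72, -25.33). Then |FB| = |B − F| = 61.21.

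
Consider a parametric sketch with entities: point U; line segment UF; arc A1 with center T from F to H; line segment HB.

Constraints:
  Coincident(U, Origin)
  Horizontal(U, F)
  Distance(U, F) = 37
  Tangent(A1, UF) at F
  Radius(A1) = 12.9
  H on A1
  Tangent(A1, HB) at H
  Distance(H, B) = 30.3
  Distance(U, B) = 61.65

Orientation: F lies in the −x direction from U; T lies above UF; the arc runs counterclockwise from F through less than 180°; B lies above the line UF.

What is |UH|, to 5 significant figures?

32.495

Checks: U.y = 0.00, F.y = 0.00 ✓; |TH| = 12.90 ✓; ∠(TH, HB) = 90.00° ✓; |HB| = 30.30 ✓; |UB| = 61.65 ✓.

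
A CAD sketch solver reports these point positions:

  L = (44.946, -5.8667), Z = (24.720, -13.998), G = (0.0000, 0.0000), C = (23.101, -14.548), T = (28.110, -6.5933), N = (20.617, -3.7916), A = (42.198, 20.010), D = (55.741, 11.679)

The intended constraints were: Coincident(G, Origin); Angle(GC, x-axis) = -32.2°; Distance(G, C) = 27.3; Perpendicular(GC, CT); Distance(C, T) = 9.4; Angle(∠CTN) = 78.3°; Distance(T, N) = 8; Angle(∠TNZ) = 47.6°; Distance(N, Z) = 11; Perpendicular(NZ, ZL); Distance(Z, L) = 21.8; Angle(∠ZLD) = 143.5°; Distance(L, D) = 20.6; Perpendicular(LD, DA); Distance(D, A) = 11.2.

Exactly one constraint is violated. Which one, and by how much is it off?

Distance(D, A) = 11.2 — off by 4.70.

G = (0.00, 0.00) ✓; GC at -32.20° ✓; |GC| = 27.30 ✓; ∠(GC, CT) = 90.00° ✓; |CT| = 9.400 ✓; ∠CTN = 78.30° ✓; |TN| = 8.000 ✓; ∠TNZ = 47.60° ✓; |NZ| = 11.00 ✓; ∠(NZ, ZL) = 90.00° ✓; |ZL| = 21.80 ✓; ∠ZLD = 143.5° ✓; |LD| = 20.60 ✓; ∠(LD, DA) = 90.00° ✓; |DA| = 15.90 ✗.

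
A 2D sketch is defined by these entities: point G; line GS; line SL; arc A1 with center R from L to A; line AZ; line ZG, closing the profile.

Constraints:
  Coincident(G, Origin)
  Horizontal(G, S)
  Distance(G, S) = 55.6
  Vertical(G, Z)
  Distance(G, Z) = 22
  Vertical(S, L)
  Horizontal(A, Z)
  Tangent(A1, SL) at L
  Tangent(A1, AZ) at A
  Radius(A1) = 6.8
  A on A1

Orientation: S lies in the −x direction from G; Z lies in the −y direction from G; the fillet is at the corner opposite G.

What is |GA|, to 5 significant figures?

53.530

G is at the origin; G and S share the same y with |GS| = 55.6 and S on the −x side, so S = (-55.600, 0.0000). G and Z share the same x with |GZ| = 22.0 and Z on the −y side, so Z = (0.0000, -22.000). The virtual corner opposite G is at (-55.600, -22.000). The tangent condition forces RL to be normal to SL and A1 meets AZ tangentially, so RA is at right angles to AZ, with radius 6.8, so the center R sits 6.8 in from both sides at R = (-48.800, -15.200). That places the tangent points at L = (-55.600, -15.200) on SL and A = (-48.800, -22.000) on AZ. Then |GA| = |A − G| = 53.530.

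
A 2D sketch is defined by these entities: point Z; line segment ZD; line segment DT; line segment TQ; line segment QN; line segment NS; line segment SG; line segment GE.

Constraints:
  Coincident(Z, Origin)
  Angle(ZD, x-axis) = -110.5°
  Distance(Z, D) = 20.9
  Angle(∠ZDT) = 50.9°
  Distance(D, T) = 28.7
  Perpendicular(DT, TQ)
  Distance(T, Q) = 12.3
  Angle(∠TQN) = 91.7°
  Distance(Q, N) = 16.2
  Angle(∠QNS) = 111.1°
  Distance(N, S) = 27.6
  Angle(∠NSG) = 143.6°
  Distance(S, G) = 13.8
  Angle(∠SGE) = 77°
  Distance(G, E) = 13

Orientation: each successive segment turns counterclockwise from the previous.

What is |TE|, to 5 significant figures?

23.553

Z is at the origin; ZD runs at -110.5° with length 20.9, so D = (-7.3193, -19.576). ∠ZDT = 50.9° gives DT at 18.600° from the x-axis; with |DT| = 28.7, T = (19.882, -10.422). DT is perpendicular to TQ, so TQ runs at 108.60°; with |TQ| = 12.3, Q = (15.958, 1.2352). ∠TQN = 91.7° gives QN at -163.10° from the x-axis; with |QN| = 16.2, N = (0.45804, -3.4741). ∠QNS = 111.1° gives NS at -94.200° from the x-axis; with |NS| = 27.6, S = (-1.5633, -31.000). ∠NSG = 143.6° gives SG at -57.800° from the x-axis; with |SG| = 13.8, G = (5.7904, -42.677). ∠SGE = 77.0° gives GE at 45.200° from the x-axis; with |GE| = 13.0, E = (14.951, -33.453). Then |TE| = |E − T| = 23.553.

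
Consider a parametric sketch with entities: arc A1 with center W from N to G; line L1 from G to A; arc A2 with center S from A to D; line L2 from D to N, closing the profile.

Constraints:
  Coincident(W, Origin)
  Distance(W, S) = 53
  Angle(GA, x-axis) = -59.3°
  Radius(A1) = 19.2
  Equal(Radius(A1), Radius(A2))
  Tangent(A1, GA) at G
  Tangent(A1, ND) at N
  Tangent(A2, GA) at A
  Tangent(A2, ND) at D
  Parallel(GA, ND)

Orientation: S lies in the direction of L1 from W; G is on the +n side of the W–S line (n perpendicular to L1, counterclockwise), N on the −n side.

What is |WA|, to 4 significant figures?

56.37

The slot axis is L1's direction at -59.3°, so u = (cos -59.3°, sin -59.3°) = (0.5105, -0.8599) and n = (−sin -59.3°, cos -59.3°) = (0.8599, 0.5105). W is at the origin and S lies 53.0 along u from W, so S = 53.0·u = (27.06, -45.57). Tangency of A1 to both parallel lines with radius 19.2 puts G and N at W ± 19.2·n: G = (16.51, 9.802), N = (-16.51, -9.802). Equal radii place A and D the same way about S: A = S + 19.2·n = (43.57, -35.77), D = S − 19.2·n = (10.55, -55.37). Then |WA| = |A − W| = 56.37.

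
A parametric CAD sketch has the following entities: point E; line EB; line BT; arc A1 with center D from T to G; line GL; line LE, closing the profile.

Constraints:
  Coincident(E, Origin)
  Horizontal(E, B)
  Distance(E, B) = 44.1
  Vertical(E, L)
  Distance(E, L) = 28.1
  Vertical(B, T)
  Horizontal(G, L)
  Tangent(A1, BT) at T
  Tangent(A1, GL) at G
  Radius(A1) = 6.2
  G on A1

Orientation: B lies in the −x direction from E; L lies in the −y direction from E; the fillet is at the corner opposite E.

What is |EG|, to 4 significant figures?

47.18

The virtual corner opposite E is at (-44.10, -28.10). Since A1 is tangent to BT there, DT ⟂ BT and since A1 is tangent to GL there, DG ⟂ GL, with radius 6.2, so the center D sits 6.2 in from both sides at D = (-37.90, -21.90). That places the tangent points at T = (-44.10, -21.90) on BT and G = (-37.90, -28.10) on GL. Then |EG| = |G − E| = 47.18.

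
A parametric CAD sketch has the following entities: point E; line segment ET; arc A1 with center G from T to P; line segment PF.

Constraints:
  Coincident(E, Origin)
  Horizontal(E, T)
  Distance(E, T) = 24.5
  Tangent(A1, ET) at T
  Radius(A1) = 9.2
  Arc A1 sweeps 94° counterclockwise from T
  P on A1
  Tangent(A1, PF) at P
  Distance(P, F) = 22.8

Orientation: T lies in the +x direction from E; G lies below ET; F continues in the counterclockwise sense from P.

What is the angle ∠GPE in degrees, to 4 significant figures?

143.3°

E is at the origin; E and T share the same y with |ET| = 24.5 and T on the +x side, so T = (24.50, 0.000). A1 meets ET tangentially, so GT is at right angles to ET, so G = T + (0, -9.2) = (24.50, -9.200). On A1, T sits at bearing 90° from G; a 94° counterclockwise sweep puts P at bearing 184°, so P = G + 9.2·(cos 184°, sin 184°) = (15.32, -9.842). Then cos ∠GPE = PG·PE / (|PG||PE|), giving 143.3°.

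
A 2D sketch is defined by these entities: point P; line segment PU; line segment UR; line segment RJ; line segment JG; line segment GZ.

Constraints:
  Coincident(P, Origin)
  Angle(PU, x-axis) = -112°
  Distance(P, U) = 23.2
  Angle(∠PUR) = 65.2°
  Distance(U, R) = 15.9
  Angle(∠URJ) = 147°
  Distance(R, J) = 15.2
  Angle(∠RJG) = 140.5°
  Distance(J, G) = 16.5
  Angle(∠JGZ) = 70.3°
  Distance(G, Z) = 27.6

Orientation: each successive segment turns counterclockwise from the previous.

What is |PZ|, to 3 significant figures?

4.16

∠RJG = 140.5° gives JG at 75.3° from the x-axis; with |JG| = 16.5, G = (23.7, 4.12). ∠JGZ = 70.3° gives GZ at -175° from the x-axis; with |GZ| = 27.6, Z = (-3.79, 1.71). Then |PZ| = |Z − P| = 4.16.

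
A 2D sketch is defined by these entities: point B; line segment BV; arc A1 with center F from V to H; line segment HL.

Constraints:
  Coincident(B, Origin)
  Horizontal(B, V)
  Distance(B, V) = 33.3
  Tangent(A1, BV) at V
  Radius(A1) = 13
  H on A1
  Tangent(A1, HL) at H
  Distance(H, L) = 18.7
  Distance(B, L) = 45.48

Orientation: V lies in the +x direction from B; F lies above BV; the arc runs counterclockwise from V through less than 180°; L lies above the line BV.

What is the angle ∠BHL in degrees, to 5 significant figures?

71.448°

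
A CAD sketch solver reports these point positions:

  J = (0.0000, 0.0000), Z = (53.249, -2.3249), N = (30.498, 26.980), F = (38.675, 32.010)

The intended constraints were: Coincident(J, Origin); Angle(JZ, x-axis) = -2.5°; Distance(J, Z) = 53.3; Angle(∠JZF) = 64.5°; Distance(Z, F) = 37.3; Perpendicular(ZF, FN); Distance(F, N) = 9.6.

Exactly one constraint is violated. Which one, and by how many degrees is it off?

Perpendicular(ZF, FN) — off by 8.60°.

J = (0.00, 0.00) ✓; JZ at -2.500° ✓; |JZ| = 53.30 ✓; ∠JZF = 64.50° ✓; |ZF| = 37.30 ✓; ∠(ZF, FN) = 98.60° ✗; |FN| = 9.600 ✓.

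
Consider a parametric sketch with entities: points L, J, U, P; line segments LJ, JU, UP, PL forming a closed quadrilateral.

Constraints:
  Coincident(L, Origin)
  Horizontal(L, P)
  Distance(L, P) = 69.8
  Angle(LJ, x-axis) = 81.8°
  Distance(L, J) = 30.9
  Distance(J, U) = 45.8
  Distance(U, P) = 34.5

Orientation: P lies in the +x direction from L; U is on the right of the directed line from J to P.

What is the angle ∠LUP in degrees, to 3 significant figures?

170°

Checks: |JU| = 45.80 ✓; |UP| = 34.50 ✓.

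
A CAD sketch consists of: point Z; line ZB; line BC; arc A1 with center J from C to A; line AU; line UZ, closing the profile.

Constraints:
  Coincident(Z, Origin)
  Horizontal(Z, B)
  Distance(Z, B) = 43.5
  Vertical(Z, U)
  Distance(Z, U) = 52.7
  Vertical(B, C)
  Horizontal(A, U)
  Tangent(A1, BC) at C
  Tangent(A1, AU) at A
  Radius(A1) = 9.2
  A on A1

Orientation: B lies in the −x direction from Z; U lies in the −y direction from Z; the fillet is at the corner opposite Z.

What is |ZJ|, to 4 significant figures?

55.40

Z and U share the same x with |ZU| = 52.7 and U on the −y side, so U = (0.000, -52.70). The virtual corner opposite Z is at (-43.50, -52.70). Tangency of A1 to BC means the radius JC is perpendicular to BC and the tangent condition forces JA to be normal to AU, with radius 9.2, so the center J sits 9.2 in from both sides at J = (-34.30, -43.50). Then |ZJ| = |J − Z| = 55.40.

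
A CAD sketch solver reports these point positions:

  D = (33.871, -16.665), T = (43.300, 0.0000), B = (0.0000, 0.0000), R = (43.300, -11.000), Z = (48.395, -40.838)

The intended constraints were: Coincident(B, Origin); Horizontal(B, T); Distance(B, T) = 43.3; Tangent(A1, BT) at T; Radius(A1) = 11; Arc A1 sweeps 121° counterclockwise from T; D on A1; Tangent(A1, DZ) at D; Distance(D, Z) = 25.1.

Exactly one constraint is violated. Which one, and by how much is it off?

Distance(D, Z) = 25.1 — off by 3.10.

B = (0.00, 0.00) ✓; B.y = 0.00, T.y = 0.00 ✓; |BT| = 43.30 ✓; ∠(RT, TB) = 90.00° ✓; |RT| = 11.00 ✓; bearing(R→D) − bearing(R→T) = 121.0° ✓; |RD| = 11.00 ✓; ∠(RD, DZ) = 90.00° ✓; |DZ| = 28.20 ✗.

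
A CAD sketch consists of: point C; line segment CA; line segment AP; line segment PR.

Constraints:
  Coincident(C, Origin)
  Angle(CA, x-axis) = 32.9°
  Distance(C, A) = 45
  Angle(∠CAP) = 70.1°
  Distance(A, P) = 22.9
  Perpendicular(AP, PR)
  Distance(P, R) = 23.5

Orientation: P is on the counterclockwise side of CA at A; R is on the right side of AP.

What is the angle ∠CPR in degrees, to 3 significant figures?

170°

C is at the origin; CA runs at 32.9° with length 45.0, so A = 45.0·(cos 32.9°, sin 32.9°) = (37.8, 24.4). ∠CAP = 70.1°, so AP runs at 32.9° + (180° − 70.1°) = 143° from the x-axis; with |AP| = 22.9, P = A + 22.9·(cos 143°, sin 143°) = (19.5, 38.3). AP is perpendicular to PR; with |PR| = 23.5 on the right of AP, R = P + 23.5·(0.605, 0.797) = (33.8, 57.0). Then cos ∠CPR = PC·PR / (|PC||PR|), giving 170°.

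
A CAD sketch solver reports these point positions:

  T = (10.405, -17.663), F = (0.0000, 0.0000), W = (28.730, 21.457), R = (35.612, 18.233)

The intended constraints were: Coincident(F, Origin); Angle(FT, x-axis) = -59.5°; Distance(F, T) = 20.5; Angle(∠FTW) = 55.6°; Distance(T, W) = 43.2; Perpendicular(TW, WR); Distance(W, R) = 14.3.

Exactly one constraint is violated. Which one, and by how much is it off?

Distance(W, R) = 14.3 — off by 6.70.

F = (0.00, 0.00) ✓; FT at -59.50° ✓; |FT| = 20.50 ✓; ∠FTW = 55.60° ✓; |TW| = 43.20 ✓; ∠(TW, WR) = 90.00° ✓; |WR| = 7.600 ✗.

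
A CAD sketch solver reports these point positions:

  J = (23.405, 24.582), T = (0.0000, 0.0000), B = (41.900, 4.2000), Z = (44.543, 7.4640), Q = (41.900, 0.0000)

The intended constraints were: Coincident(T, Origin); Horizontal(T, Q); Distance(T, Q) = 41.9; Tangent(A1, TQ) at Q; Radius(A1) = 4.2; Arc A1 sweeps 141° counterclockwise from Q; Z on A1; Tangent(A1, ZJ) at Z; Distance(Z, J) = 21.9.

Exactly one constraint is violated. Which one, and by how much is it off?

Distance(Z, J) = 21.9 — off by 5.30.

T = (0.00, 0.00) ✓; T.y = 0.00, Q.y = 0.00 ✓; |TQ| = 41.90 ✓; ∠(BQ, QT) = 90.00° ✓; |BQ| = 4.200 ✓; bearing(B→Z) − bearing(B→Q) = 141.0° ✓; |BZ| = 4.200 ✓; ∠(BZ, ZJ) = 90.00° ✓; |ZJ| = 27.20 ✗.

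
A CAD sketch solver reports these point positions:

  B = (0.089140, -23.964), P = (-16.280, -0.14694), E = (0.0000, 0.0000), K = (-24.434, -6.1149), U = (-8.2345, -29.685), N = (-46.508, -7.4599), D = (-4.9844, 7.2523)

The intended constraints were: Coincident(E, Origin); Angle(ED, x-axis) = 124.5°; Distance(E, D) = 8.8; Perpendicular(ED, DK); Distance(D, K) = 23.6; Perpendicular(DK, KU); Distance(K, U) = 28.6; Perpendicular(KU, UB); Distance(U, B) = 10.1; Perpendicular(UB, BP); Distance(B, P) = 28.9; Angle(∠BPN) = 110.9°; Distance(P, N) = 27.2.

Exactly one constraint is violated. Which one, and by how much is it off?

Distance(P, N) = 27.2 — off by 3.90.

E = (0.00, 0.00) ✓; ED at 124.5° ✓; |ED| = 8.800 ✓; ∠(ED, DK) = 90.00° ✓; |DK| = 23.60 ✓; ∠(DK, KU) = 90.00° ✓; |KU| = 28.60 ✓; ∠(KU, UB) = 90.00° ✓; |UB| = 10.10 ✓; ∠(UB, BP) = 90.00° ✓; |BP| = 28.90 ✓; ∠BPN = 110.9° ✓; |PN| = 31.10 ✗.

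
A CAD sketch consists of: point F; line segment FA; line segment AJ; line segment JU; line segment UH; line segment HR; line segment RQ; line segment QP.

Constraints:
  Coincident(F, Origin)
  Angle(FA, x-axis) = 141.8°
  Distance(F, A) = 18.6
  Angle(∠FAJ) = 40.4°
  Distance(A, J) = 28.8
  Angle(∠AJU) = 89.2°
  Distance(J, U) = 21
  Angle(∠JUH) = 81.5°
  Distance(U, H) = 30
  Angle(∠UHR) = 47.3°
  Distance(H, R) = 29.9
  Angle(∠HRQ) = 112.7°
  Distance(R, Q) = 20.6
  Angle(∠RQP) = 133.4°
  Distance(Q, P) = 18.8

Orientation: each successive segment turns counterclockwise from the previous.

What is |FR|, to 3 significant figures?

16.5

∠JUH = 81.5° gives UH at 111° from the x-axis; with |UH| = 30.0, H = (0.997, 15.8). ∠UHR = 47.3° gives HR at -117° from the x-axis; with |HR| = 29.9, R = (-12.4, -11.0). Then |FR| = |R − F| = 16.5.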